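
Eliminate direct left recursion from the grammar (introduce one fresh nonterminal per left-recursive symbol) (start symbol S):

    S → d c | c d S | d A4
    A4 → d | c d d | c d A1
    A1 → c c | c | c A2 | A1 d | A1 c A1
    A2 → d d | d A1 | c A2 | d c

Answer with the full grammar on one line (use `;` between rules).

S → d c | c d S | d A4; A4 → d | c d d | c d A1; A1 → c c A1' | c A1' | c A2 A1'; A2 → d d | d A1 | c A2 | d c; A1' → d A1' | c A1 A1' | epsilon

Left recursion appears on A1.
For A1: α = {d, c A1}, β = {c c, c, c A2}. Rewrite as A1 → β A1' and A1' → α A1' | ε.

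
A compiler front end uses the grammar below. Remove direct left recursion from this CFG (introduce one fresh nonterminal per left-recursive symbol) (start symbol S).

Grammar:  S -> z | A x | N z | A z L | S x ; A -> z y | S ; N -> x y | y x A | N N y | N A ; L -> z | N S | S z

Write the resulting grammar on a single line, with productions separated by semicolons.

S -> z S' | A x S' | N z S' | A z L S'; A -> z y | S; N -> x y N' | y x A N'; L -> z | N S | S z; S' -> x S' | ε; N' -> N y N' | A N' | ε

S, N are directly left-recursive.
For S: α = {x}, β = {z, A x, N z, A z L}. Rewrite as S → β S' and S' → α S' | ε.
For N: α = {N y, A}, β = {x y, y x A}. Rewrite as N → β N' and N' → α N' | ε.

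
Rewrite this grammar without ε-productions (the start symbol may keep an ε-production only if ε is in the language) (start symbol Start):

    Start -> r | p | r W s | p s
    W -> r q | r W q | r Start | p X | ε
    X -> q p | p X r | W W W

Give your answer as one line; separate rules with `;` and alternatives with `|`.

Start -> r | p | r W s | r s | p s; W -> r q | r W q | r Start | p X | p; X -> q p | p X r | p r | W W W | W W | W

Nullable set = {W, X}.
ε ∉ L(G), so no ε-production is kept.
For each production, add variants omitting each subset of nullable occurrences: Start → r W s gives r W s | r s. W → p X gives p X | p. X → p X r gives p X r | p r. X → W W W gives W W W | W W | W.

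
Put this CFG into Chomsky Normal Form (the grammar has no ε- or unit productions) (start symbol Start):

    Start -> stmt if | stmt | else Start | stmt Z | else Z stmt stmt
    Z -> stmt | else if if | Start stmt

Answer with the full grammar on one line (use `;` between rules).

Introduce a nonterminal for each terminal appearing in a rule of length ≥ 2: X1 → stmt, X2 → if, X3 → else.
Binarize each right-hand side of length ≥ 3 by chaining fresh nonterminals (Y1, Y2, …): affected rules were Start → X3 Z X1 X1; Z → X3 X2 X2.

Start -> X1 X2 | stmt | X3 Start | X1 Z | X3 Y1; Z -> stmt | X3 Y3 | Start X1; X1 -> stmt; X2 -> if; X3 -> else; Y1 -> Z Y2; Y2 -> X1 X1; Y3 -> X2 X2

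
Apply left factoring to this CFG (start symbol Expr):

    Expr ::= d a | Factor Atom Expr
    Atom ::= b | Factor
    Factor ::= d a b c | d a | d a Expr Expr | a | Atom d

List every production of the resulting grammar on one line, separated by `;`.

Expr ::= d a | Factor Atom Expr; Atom ::= b | Factor; Factor ::= a | Atom d | d a Factor1; Factor1 ::= b c | ε | Expr Expr

Factor has alternatives sharing prefix 'd a': factor to Factor → d a Factor1 with Factor1 → b c | ε | Expr Expr.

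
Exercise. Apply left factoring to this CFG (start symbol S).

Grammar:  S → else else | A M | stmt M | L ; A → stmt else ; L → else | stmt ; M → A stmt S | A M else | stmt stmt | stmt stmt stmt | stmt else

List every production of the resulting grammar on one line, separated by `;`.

M has alternatives sharing prefix 'stmt': factor to M → stmt M' with M' → stmt | stmt stmt | else.
M has alternatives sharing prefix 'A': factor to M → A M'' with M'' → stmt S | M else.
M' has alternatives sharing prefix 'stmt': factor to M' → stmt M''' with M''' → ε | stmt.

S → else else | A M | stmt M | L; A → stmt else; L → else | stmt; M → stmt M' | A M''; M' → else | stmt M'''; M'' → stmt S | M else; M''' → ε | stmt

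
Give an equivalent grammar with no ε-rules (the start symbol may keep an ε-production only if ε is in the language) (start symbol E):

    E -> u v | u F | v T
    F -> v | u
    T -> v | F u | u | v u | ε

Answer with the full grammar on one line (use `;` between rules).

E -> u v | u F | v T | v; F -> v | u; T -> v | F u | u | v u

The nullable symbols are {T}.
ε ∉ L(G), so no ε-production is kept.
Expand every rule over subsets of its nullable positions: E → v T gives v T | v.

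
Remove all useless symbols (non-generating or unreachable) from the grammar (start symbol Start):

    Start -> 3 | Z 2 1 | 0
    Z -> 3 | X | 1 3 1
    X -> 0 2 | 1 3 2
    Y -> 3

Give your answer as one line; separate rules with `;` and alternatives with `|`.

Generating nonterminals: {Start, X, Y, Z}.
Reachable from Start after that: {Start, X, Z}.
Removed useless symbols: {Y} and every production mentioning them.

Start -> 3 | Z 2 1 | 0; Z -> 3 | X | 1 3 1; X -> 0 2 | 1 3 2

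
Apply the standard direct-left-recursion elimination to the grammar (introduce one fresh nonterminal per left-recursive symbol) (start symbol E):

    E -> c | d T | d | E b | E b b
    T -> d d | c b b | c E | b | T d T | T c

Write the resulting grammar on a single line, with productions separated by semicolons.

E -> c E' | d T E' | d E'; T -> d d T' | c b b T' | c E T' | b T'; E' -> b E' | b b E' | ε; T' -> d T T' | c T' | ε

Directly left-recursive nonterminals: E, T.
For E: α = {b, b b}, β = {c, d T, d}. Rewrite as E → β E' and E' → α E' | ε.
For T: α = {d T, c}, β = {d d, c b b, c E, b}. Rewrite as T → β T' and T' → α T' | ε.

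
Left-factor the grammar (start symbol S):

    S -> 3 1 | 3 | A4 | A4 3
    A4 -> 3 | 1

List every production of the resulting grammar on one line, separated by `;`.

S -> 3 S' | A4 S''; A4 -> 3 | 1; S' -> 1 | ε; S'' -> ε | 3

S has alternatives sharing prefix '3': factor to S → 3 S' with S' → 1 | ε.
S has alternatives sharing prefix 'A4': factor to S → A4 S'' with S'' → ε | 3.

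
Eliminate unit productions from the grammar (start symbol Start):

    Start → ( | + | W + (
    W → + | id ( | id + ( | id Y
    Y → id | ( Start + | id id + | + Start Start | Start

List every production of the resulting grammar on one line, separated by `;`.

Start → ( | + | W + (; W → + | id ( | id + ( | id Y; Y → ( | + | W + ( | id | ( Start + | id id + | + Start Start

Unit pairs: Y ⇒* {Start}.
For every A with A ⇒* B via unit rules, add B's non-unit alternatives to A; then delete every rule of the form X → Y.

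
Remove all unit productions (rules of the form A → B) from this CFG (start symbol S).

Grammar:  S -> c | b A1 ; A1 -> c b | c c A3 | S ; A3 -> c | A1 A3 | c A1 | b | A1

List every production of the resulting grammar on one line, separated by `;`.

Unit pairs: A1 ⇒* {S}; A3 ⇒* {A1, S}.
For every A with A ⇒* B via unit rules, add B's non-unit alternatives to A; then delete every rule of the form X → Y.

S -> c | b A1; A1 -> c b | c c A3 | c | b A1; A3 -> c b | c c A3 | c | b A1 | A1 A3 | c A1 | b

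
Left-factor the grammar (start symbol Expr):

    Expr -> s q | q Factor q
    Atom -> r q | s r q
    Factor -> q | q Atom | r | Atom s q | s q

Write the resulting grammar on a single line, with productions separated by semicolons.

Factor has alternatives sharing prefix 'q': factor to Factor → q Factor1 with Factor1 → ε | Atom.

Expr -> s q | q Factor q; Atom -> r q | s r q; Factor -> r | Atom s q | s q | q Factor1; Factor1 -> ε | Atom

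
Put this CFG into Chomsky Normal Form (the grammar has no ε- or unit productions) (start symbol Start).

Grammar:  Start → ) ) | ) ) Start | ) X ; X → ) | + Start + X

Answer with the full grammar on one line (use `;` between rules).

Start → X1 X1 | X1 Y1 | X1 X; X → ) | X2 Y2; X1 → ); X2 → +; Y1 → X1 Start; Y2 → Start Y3; Y3 → X2 X

Introduce a nonterminal for each terminal appearing in a rule of length ≥ 2: X1 → ), X2 → +.
Binarize each right-hand side of length ≥ 3 by chaining fresh nonterminals (Y1, Y2, …): affected rules were Start → X1 X1 Start; X → X2 Start X2 X.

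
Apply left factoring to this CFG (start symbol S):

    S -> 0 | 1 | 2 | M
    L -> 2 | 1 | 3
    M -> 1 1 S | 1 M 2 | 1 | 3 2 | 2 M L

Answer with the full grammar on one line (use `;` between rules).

M has alternatives sharing prefix '1': factor to M → 1 M' with M' → 1 S | M 2 | ε.

S -> 0 | 1 | 2 | M; L -> 2 | 1 | 3; M -> 3 2 | 2 M L | 1 M'; M' -> 1 S | M 2 | ε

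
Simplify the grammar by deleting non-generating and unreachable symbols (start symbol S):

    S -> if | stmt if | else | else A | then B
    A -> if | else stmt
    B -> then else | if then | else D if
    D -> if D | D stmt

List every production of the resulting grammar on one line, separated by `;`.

S -> if | stmt if | else | else A | then B; A -> if | else stmt; B -> then else | if then

Generating nonterminals: {A, B, S}.
Reachable from S after that: {A, B, S}.
Removed useless symbols: {D} and every production mentioning them.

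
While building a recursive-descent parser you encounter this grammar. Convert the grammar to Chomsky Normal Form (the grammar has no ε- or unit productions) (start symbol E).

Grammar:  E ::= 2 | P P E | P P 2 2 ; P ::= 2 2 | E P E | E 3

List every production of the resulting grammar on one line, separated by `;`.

E ::= 2 | P Y1 | P Y2; P ::= X1 X1 | E Y4 | E X2; X1 ::= 2; X2 ::= 3; Y1 ::= P E; Y2 ::= P Y3; Y3 ::= X1 X1; Y4 ::= P E

Introduce a nonterminal for each terminal appearing in a rule of length ≥ 2: X1 → 2, X2 → 3.
Binarize each right-hand side of length ≥ 3 by chaining fresh nonterminals (Y1, Y2, …): affected rules were E → P P E; E → P P X1 X1; P → E P E.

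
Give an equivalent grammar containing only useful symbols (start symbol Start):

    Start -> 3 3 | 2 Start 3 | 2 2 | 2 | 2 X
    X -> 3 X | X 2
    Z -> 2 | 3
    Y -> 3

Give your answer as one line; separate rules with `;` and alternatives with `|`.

Generating nonterminals: {Start, Y, Z}.
Reachable from Start after that: {Start}.
Removed useless symbols: {X, Y, Z} and every production mentioning them.

Start -> 3 3 | 2 Start 3 | 2 2 | 2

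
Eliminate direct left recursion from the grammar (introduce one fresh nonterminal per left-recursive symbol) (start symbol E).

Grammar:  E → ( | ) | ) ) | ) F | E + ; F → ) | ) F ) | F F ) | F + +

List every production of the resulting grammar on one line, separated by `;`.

E → ( E' | ) E' | ) ) E' | ) F E'; F → ) F' | ) F ) F'; E' → + E' | ε; F' → F ) F' | + + F' | ε

E, F are directly left-recursive.
For E: α = {+}, β = {(, ), ) ), ) F}. Rewrite as E → β E' and E' → α E' | ε.
For F: α = {F ), + +}, β = {), ) F )}. Rewrite as F → β F' and F' → α F' | ε.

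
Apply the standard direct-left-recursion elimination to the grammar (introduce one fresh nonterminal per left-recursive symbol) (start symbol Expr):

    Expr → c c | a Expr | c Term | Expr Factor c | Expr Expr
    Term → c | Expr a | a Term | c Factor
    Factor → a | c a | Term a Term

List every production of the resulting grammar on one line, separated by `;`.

Expr → c c Expr1 | a Expr Expr1 | c Term Expr1; Term → c | Expr a | a Term | c Factor; Factor → a | c a | Term a Term; Expr1 → Factor c Expr1 | Expr Expr1 | eps

Directly left-recursive nonterminal: Expr.
For Expr: α = {Factor c, Expr}, β = {c c, a Expr, c Term}. Rewrite as Expr → β Expr1 and Expr1 → α Expr1 | ε.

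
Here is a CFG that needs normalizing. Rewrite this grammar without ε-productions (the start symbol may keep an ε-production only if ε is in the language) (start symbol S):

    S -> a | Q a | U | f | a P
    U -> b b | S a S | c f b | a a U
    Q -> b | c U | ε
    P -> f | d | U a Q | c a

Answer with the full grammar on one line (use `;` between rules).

Nullable nonterminals: {Q}.
ε ∉ L(G), so no ε-production is kept.
Add the nullable-subset variants: P → U a Q gives U a Q | U a.

S -> a | Q a | U | f | a P; U -> b b | S a S | c f b | a a U; Q -> b | c U; P -> f | d | U a Q | U a | c a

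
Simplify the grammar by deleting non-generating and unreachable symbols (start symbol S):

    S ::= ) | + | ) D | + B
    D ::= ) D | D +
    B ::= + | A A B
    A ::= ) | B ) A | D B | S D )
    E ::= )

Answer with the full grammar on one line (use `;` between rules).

Generating nonterminals: {A, B, E, S}.
Reachable from S after that: {A, B, S}.
Removed useless symbols: {D, E} and every production mentioning them.

S ::= ) | + | + B; B ::= + | A A B; A ::= ) | B ) A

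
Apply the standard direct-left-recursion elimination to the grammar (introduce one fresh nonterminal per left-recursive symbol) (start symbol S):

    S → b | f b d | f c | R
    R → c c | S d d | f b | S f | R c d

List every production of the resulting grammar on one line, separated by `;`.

Directly left-recursive nonterminal: R.
For R: α = {c d}, β = {c c, S d d, f b, S f}. Rewrite as R → β R' and R' → α R' | ε.

S → b | f b d | f c | R; R → c c R' | S d d R' | f b R' | S f R'; R' → c d R' | ε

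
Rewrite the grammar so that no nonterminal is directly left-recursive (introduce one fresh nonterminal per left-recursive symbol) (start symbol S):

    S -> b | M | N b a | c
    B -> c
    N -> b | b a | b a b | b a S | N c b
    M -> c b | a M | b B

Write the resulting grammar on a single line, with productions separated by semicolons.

Directly left-recursive nonterminal: N.
For N: α = {c b}, β = {b, b a, b a b, b a S}. Rewrite as N → β N' and N' → α N' | ε.

S -> b | M | N b a | c; B -> c; N -> b N' | b a N' | b a b N' | b a S N'; M -> c b | a M | b B; N' -> c b N' | ε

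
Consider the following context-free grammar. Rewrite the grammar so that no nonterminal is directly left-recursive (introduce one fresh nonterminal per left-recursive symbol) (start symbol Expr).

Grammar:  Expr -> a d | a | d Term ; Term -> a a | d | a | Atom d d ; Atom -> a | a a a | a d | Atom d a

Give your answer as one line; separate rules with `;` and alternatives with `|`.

Atom is directly left-recursive.
For Atom: α = {d a}, β = {a, a a a, a d}. Rewrite as Atom → β Atom1 and Atom1 → α Atom1 | ε.

Expr -> a d | a | d Term; Term -> a a | d | a | Atom d d; Atom -> a Atom1 | a a a Atom1 | a d Atom1; Atom1 -> d a Atom1 | ε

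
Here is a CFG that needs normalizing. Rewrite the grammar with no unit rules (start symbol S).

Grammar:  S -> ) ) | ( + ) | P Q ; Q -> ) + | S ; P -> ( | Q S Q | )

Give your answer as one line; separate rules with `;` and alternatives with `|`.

S -> ) ) | ( + ) | P Q; Q -> ) ) | ( + ) | P Q | ) +; P -> ( | Q S Q | )

Unit pairs: Q ⇒* {S}.
For every A with A ⇒* B via unit rules, add B's non-unit alternatives to A; then delete every rule of the form X → Y.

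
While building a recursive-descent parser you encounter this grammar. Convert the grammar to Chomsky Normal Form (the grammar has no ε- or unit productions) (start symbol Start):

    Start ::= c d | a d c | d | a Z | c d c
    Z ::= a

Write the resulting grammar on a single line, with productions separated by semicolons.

Start ::= X1 X2 | X3 Y1 | d | X3 Z | X1 Y2; Z ::= a; X1 ::= c; X2 ::= d; X3 ::= a; Y1 ::= X2 X1; Y2 ::= X2 X1

Introduce a nonterminal for each terminal appearing in a rule of length ≥ 2: X1 → c, X2 → d, X3 → a.
Binarize each right-hand side of length ≥ 3 by chaining fresh nonterminals (Y1, Y2, …): affected rules were Start → X3 X2 X1; Start → X1 X2 X1.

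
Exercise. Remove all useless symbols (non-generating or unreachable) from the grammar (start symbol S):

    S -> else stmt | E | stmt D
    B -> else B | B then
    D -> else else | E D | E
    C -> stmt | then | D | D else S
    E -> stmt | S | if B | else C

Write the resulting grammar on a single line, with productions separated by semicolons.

Generating nonterminals: {C, D, E, S}.
Reachable from S after that: {C, D, E, S}.
Removed useless symbols: {B} and every production mentioning them.

S -> else stmt | E | stmt D; D -> else else | E D | E; C -> stmt | then | D | D else S; E -> stmt | S | else C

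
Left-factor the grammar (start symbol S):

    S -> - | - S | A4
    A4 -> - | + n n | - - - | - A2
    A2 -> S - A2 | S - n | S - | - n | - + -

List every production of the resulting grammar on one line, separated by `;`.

S has alternatives sharing prefix '-': factor to S → - S' with S' → ε | S.
A4 has alternatives sharing prefix '-': factor to A4 → - A4' with A4' → ε | - - | A2.
A2 has alternatives sharing prefix 'S -': factor to A2 → S - A2' with A2' → A2 | n | ε.
A2 has alternatives sharing prefix '-': factor to A2 → - A2'' with A2'' → n | + -.

S -> A4 | - S'; A4 -> + n n | - A4'; A2 -> S - A2' | - A2''; S' -> eps | S; A4' -> eps | - - | A2; A2' -> A2 | n | eps; A2'' -> n | + -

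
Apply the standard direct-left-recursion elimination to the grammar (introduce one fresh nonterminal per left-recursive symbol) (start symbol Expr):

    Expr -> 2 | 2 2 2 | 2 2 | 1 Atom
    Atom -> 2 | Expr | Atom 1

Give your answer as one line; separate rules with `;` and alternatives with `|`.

Left recursion appears on Atom.
For Atom: α = {1}, β = {2, Expr}. Rewrite as Atom → β Atom1 and Atom1 → α Atom1 | ε.

Expr -> 2 | 2 2 2 | 2 2 | 1 Atom; Atom -> 2 Atom1 | Expr Atom1; Atom1 -> 1 Atom1 | ε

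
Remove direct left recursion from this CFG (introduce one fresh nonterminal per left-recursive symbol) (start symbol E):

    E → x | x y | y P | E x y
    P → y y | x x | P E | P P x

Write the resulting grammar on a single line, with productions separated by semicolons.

E → x E' | x y E' | y P E'; P → y y P' | x x P'; E' → x y E' | eps; P' → E P' | P x P' | eps

E, P are directly left-recursive.
For E: α = {x y}, β = {x, x y, y P}. Rewrite as E → β E' and E' → α E' | ε.
For P: α = {E, P x}, β = {y y, x x}. Rewrite as P → β P' and P' → α P' | ε.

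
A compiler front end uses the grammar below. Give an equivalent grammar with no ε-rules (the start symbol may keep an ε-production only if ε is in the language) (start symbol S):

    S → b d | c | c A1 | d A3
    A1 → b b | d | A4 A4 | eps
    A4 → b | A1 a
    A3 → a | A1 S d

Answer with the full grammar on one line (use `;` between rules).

S → b d | c | c A1 | d A3; A1 → b b | d | A4 A4; A4 → b | A1 a | a; A3 → a | A1 S d | S d

Nullable set = {A1}.
ε ∉ L(G), so no ε-production is kept.
Expand every rule over subsets of its nullable positions: A4 → A1 a gives A1 a | a. A3 → A1 S d gives A1 S d | S d.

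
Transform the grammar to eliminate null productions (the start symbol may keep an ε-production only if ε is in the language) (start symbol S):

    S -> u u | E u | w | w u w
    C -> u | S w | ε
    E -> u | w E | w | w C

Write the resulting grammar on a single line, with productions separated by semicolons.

S -> u u | E u | w | w u w; C -> u | S w; E -> u | w E | w | w C

Nullable nonterminals: {C}.
ε ∉ L(G), so no ε-production is kept.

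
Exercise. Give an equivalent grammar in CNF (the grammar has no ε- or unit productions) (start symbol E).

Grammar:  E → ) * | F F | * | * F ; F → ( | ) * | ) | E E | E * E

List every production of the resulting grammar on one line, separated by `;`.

E → X1 X2 | F F | * | X2 F; F → ( | X1 X2 | ) | E E | E Y1; X1 → ); X2 → *; Y1 → X2 E

Introduce a nonterminal for each terminal appearing in a rule of length ≥ 2: X1 → ), X2 → *.
Binarize each right-hand side of length ≥ 3 by chaining fresh nonterminals (Y1, Y2, …): affected rules were F → E X2 E.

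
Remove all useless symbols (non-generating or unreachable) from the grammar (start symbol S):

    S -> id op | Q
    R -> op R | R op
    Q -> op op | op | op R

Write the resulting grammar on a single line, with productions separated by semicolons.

Generating nonterminals: {Q, S}.
Reachable from S after that: {Q, S}.
Removed useless symbols: {R} and every production mentioning them.

S -> id op | Q; Q -> op op | op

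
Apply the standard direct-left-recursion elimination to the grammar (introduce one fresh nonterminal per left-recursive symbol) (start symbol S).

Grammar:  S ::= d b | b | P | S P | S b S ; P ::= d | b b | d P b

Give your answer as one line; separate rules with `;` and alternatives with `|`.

Left recursion appears on S.
For S: α = {P, b S}, β = {d b, b, P}. Rewrite as S → β S' and S' → α S' | ε.

S ::= d b S' | b S' | P S'; P ::= d | b b | d P b; S' ::= P S' | b S S' | ε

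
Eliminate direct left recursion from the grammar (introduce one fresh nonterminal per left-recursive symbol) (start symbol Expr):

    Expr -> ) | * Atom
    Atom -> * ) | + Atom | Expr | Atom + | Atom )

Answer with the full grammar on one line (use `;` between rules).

Expr -> ) | * Atom; Atom -> * ) Atom1 | + Atom Atom1 | Expr Atom1; Atom1 -> + Atom1 | ) Atom1 | epsilon

Left recursion appears on Atom.
For Atom: α = {+, )}, β = {* ), + Atom, Expr}. Rewrite as Atom → β Atom1 and Atom1 → α Atom1 | ε.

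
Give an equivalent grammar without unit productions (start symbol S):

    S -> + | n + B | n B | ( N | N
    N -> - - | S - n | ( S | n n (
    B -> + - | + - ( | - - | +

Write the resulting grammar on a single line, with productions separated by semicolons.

Unit pairs: S ⇒* {N}.
For each unit pair (A, B), copy every non-unit production of B to A, then drop all unit productions.

S -> + | n + B | n B | ( N | - - | S - n | ( S | n n (; N -> - - | S - n | ( S | n n (; B -> + - | + - ( | - - | +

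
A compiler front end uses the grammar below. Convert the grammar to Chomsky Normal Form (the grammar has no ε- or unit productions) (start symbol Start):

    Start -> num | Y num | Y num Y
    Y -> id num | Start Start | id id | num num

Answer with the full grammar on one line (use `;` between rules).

Start -> num | Y X1 | Y Y1; Y -> X2 X1 | Start Start | X2 X2 | X1 X1; X1 -> num; X2 -> id; Y1 -> X1 Y

Introduce a nonterminal for each terminal appearing in a rule of length ≥ 2: X1 → num, X2 → id.
Binarize each right-hand side of length ≥ 3 by chaining fresh nonterminals (Y1, Y2, …): affected rules were Start → Y X1 Y.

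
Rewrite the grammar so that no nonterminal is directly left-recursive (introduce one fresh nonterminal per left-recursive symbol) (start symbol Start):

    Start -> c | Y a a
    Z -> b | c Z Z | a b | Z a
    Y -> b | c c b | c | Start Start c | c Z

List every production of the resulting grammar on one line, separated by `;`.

Start -> c | Y a a; Z -> b Z1 | c Z Z Z1 | a b Z1; Y -> b | c c b | c | Start Start c | c Z; Z1 -> a Z1 | ε

Z is directly left-recursive.
For Z: α = {a}, β = {b, c Z Z, a b}. Rewrite as Z → β Z1 and Z1 → α Z1 | ε.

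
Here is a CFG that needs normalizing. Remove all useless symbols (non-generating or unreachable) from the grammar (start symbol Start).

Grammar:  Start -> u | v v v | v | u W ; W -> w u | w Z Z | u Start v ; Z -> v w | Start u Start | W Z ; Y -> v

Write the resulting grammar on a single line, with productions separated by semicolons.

Generating nonterminals: {Start, W, Y, Z}.
Reachable from Start after that: {Start, W, Z}.
Removed useless symbols: {Y} and every production mentioning them.

Start -> u | v v v | v | u W; W -> w u | w Z Z | u Start v; Z -> v w | Start u Start | W Z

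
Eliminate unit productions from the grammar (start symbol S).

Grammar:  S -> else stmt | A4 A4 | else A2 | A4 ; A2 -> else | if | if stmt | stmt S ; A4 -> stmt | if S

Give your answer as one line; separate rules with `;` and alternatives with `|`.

Unit pairs: S ⇒* {A4}.
For every A with A ⇒* B via unit rules, add B's non-unit alternatives to A; then delete every rule of the form X → Y.

S -> stmt | if S | else stmt | A4 A4 | else A2; A2 -> else | if | if stmt | stmt S; A4 -> stmt | if S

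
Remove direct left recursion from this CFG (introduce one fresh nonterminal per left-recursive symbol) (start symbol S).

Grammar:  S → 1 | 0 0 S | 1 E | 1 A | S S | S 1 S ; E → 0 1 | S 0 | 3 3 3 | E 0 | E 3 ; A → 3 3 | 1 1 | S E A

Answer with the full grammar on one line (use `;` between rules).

Directly left-recursive nonterminals: S, E.
For S: α = {S, 1 S}, β = {1, 0 0 S, 1 E, 1 A}. Rewrite as S → β S' and S' → α S' | ε.
For E: α = {0, 3}, β = {0 1, S 0, 3 3 3}. Rewrite as E → β E' and E' → α E' | ε.

S → 1 S' | 0 0 S S' | 1 E S' | 1 A S'; E → 0 1 E' | S 0 E' | 3 3 3 E'; A → 3 3 | 1 1 | S E A; S' → S S' | 1 S S' | ε; E' → 0 E' | 3 E' | ε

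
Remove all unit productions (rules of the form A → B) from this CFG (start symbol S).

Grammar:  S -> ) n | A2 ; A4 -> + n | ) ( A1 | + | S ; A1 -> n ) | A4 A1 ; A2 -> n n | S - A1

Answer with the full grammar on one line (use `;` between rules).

S -> n n | S - A1 | ) n; A4 -> + n | ) ( A1 | + | n n | S - A1 | ) n; A1 -> n ) | A4 A1; A2 -> n n | S - A1

Unit pairs: A4 ⇒* {A2, S}; S ⇒* {A2}.
Replace each nonterminal's rules with the union of the non-unit rules of every nonterminal it unit-derives.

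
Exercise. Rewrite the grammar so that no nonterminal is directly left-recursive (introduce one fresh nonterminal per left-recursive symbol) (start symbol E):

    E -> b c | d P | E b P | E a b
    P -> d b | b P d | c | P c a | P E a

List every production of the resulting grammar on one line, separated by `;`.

Left recursion appears on E, P.
For E: α = {b P, a b}, β = {b c, d P}. Rewrite as E → β E' and E' → α E' | ε.
For P: α = {c a, E a}, β = {d b, b P d, c}. Rewrite as P → β P' and P' → α P' | ε.

E -> b c E' | d P E'; P -> d b P' | b P d P' | c P'; E' -> b P E' | a b E' | ε; P' -> c a P' | E a P' | ε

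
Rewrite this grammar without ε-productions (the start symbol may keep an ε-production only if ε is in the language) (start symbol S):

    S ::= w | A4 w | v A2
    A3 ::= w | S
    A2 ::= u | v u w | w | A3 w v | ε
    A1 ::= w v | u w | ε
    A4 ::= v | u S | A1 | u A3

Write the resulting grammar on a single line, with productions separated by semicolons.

S ::= w | A4 w | v A2 | v; A3 ::= w | S; A2 ::= u | v u w | w | A3 w v; A1 ::= w v | u w; A4 ::= v | u S | A1 | u A3

Nullable set = {A1, A2, A4}.
ε ∉ L(G), so no ε-production is kept.
Expand every rule over subsets of its nullable positions: S → v A2 gives v A2 | v.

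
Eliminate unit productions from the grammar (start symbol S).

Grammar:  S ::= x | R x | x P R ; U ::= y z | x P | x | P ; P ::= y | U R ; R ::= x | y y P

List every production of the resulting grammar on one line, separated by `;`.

Unit pairs: U ⇒* {P}.
Replace each nonterminal's rules with the union of the non-unit rules of every nonterminal it unit-derives.

S ::= x | R x | x P R; U ::= y z | x P | x | y | U R; P ::= y | U R; R ::= x | y y P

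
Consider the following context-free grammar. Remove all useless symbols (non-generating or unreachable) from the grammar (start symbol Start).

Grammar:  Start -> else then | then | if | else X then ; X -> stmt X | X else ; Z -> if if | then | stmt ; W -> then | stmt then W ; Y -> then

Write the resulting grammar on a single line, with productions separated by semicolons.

Start -> else then | then | if

Generating nonterminals: {Start, W, Y, Z}.
Reachable from Start after that: {Start}.
Removed useless symbols: {W, X, Y, Z} and every production mentioning them.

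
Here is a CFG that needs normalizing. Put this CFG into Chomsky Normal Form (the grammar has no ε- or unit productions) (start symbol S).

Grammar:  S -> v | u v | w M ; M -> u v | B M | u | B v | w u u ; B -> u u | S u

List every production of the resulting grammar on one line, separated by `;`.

Introduce a nonterminal for each terminal appearing in a rule of length ≥ 2: X1 → u, X2 → v, X3 → w.
Binarize each right-hand side of length ≥ 3 by chaining fresh nonterminals (Y1, Y2, …): affected rules were M → X3 X1 X1.

S -> v | X1 X2 | X3 M; M -> X1 X2 | B M | u | B X2 | X3 Y1; B -> X1 X1 | S X1; X1 -> u; X2 -> v; X3 -> w; Y1 -> X1 X1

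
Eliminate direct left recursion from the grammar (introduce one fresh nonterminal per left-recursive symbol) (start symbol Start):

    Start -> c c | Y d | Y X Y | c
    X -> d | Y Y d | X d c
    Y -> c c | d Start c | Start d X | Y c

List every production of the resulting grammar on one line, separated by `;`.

Directly left-recursive nonterminals: X, Y.
For X: α = {d c}, β = {d, Y Y d}. Rewrite as X → β X1 and X1 → α X1 | ε.
For Y: α = {c}, β = {c c, d Start c, Start d X}. Rewrite as Y → β Y1 and Y1 → α Y1 | ε.

Start -> c c | Y d | Y X Y | c; X -> d X1 | Y Y d X1; Y -> c c Y1 | d Start c Y1 | Start d X Y1; X1 -> d c X1 | ε; Y1 -> c Y1 | ε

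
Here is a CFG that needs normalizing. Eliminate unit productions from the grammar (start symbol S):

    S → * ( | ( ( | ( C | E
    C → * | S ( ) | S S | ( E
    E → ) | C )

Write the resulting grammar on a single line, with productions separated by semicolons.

Unit pairs: S ⇒* {E}.
Replace each nonterminal's rules with the union of the non-unit rules of every nonterminal it unit-derives.

S → ) | C ) | * ( | ( ( | ( C; C → * | S ( ) | S S | ( E; E → ) | C )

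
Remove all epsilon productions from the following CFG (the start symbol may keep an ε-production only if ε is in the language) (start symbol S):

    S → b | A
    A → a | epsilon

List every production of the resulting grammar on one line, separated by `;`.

S → b | A | epsilon; A → a

Nullable nonterminals: {A, S}.
ε ∈ L(G) since S is nullable, so keep S → ε.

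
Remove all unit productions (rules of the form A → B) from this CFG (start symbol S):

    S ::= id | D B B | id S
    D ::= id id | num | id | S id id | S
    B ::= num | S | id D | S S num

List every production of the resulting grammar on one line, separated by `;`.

S ::= id | D B B | id S; D ::= id | D B B | id S | id id | num | S id id; B ::= num | id D | S S num | id | D B B | id S

Unit pairs: B ⇒* {S}; D ⇒* {S}.
Replace each nonterminal's rules with the union of the non-unit rules of every nonterminal it unit-derives.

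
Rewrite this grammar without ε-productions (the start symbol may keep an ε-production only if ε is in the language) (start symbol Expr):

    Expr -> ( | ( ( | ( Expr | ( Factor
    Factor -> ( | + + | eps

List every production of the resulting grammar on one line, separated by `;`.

Expr -> ( | ( ( | ( Expr | ( Factor; Factor -> ( | + +

Nullable set = {Factor}.
ε ∉ L(G), so no ε-production is kept.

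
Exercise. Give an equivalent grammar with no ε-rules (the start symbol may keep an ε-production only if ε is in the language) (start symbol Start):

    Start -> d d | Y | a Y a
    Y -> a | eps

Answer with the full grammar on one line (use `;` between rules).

Start -> d d | Y | a Y a | a a | eps; Y -> a

The nullable symbols are {Start, Y}.
ε ∈ L(G) since Start is nullable, so keep Start → ε.
Expand every rule over subsets of its nullable positions: Start → a Y a gives a Y a | a a.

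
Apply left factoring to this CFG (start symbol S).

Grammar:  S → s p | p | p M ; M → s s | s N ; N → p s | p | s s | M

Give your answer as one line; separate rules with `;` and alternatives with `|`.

S has alternatives sharing prefix 'p': factor to S → p S' with S' → ε | M.
M has alternatives sharing prefix 's': factor to M → s M' with M' → s | N.
N has alternatives sharing prefix 'p': factor to N → p N' with N' → s | ε.

S → s p | p S'; M → s M'; N → s s | M | p N'; S' → epsilon | M; M' → s | N; N' → s | epsilon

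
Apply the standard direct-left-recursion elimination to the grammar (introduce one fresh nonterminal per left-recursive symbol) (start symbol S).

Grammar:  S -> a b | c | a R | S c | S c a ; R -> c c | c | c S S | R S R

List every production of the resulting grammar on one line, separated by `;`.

S -> a b S' | c S' | a R S'; R -> c c R' | c R' | c S S R'; S' -> c S' | c a S' | ε; R' -> S R R' | ε

S, R are directly left-recursive.
For S: α = {c, c a}, β = {a b, c, a R}. Rewrite as S → β S' and S' → α S' | ε.
For R: α = {S R}, β = {c c, c, c S S}. Rewrite as R → β R' and R' → α R' | ε.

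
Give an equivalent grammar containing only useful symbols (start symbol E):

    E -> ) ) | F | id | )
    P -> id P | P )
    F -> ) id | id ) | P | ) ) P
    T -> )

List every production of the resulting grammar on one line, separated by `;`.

Generating nonterminals: {E, F, T}.
Reachable from E after that: {E, F}.
Removed useless symbols: {P, T} and every production mentioning them.

E -> ) ) | F | id | ); F -> ) id | id )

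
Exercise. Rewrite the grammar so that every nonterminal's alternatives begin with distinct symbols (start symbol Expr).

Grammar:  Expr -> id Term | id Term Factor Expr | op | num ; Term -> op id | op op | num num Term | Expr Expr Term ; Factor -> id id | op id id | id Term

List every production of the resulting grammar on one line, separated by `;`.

Expr has alternatives sharing prefix 'id Term': factor to Expr → id Term Expr1 with Expr1 → ε | Factor Expr.
Term has alternatives sharing prefix 'op': factor to Term → op Term1 with Term1 → id | op.
Factor has alternatives sharing prefix 'id': factor to Factor → id Factor1 with Factor1 → id | Term.

Expr -> op | num | id Term Expr1; Term -> num num Term | Expr Expr Term | op Term1; Factor -> op id id | id Factor1; Expr1 -> ε | Factor Expr; Term1 -> id | op; Factor1 -> id | Term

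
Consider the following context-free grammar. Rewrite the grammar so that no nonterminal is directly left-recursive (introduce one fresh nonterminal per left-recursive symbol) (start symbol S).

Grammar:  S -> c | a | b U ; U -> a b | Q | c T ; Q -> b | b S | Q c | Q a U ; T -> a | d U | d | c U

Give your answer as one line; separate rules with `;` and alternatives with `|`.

Q is directly left-recursive.
For Q: α = {c, a U}, β = {b, b S}. Rewrite as Q → β Q' and Q' → α Q' | ε.

S -> c | a | b U; U -> a b | Q | c T; Q -> b Q' | b S Q'; T -> a | d U | d | c U; Q' -> c Q' | a U Q' | ε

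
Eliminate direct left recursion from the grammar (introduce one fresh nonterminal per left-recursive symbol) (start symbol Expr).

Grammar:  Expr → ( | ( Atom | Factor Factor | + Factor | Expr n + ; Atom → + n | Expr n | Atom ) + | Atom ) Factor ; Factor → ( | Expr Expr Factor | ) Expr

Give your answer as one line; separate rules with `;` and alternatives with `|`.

Expr → ( Expr1 | ( Atom Expr1 | Factor Factor Expr1 | + Factor Expr1; Atom → + n Atom1 | Expr n Atom1; Factor → ( | Expr Expr Factor | ) Expr; Expr1 → n + Expr1 | ε; Atom1 → ) + Atom1 | ) Factor Atom1 | ε

Expr, Atom are directly left-recursive.
For Expr: α = {n +}, β = {(, ( Atom, Factor Factor, + Factor}. Rewrite as Expr → β Expr1 and Expr1 → α Expr1 | ε.
For Atom: α = {) +, ) Factor}, β = {+ n, Expr n}. Rewrite as Atom → β Atom1 and Atom1 → α Atom1 | ε.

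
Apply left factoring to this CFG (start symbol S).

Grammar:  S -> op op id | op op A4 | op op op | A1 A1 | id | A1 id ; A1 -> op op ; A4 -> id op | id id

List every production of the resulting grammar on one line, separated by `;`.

S has alternatives sharing prefix 'op op': factor to S → op op S' with S' → id | A4 | op.
S has alternatives sharing prefix 'A1': factor to S → A1 S'' with S'' → A1 | id.
A4 has alternatives sharing prefix 'id': factor to A4 → id A4' with A4' → op | id.

S -> id | op op S' | A1 S''; A1 -> op op; A4 -> id A4'; S' -> id | A4 | op; S'' -> A1 | id; A4' -> op | id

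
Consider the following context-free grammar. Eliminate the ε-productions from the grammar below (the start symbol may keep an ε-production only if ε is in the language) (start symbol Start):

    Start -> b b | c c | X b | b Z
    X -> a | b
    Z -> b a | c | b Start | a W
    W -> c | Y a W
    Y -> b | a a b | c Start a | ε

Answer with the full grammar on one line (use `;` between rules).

Start -> b b | c c | X b | b Z; X -> a | b; Z -> b a | c | b Start | a W; W -> c | Y a W | a W; Y -> b | a a b | c Start a

The nullable symbols are {Y}.
ε ∉ L(G), so no ε-production is kept.
Add the nullable-subset variants: W → Y a W gives Y a W | a W.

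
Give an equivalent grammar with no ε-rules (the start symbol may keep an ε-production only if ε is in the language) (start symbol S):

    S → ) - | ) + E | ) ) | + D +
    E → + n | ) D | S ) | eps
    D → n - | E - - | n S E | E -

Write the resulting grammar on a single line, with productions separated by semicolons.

The nullable symbols are {E}.
ε ∉ L(G), so no ε-production is kept.
Add the nullable-subset variants: S → ) + E gives ) + E | ) +. D → E - - gives E - - | - -. D → n S E gives n S E | n S. D → E - gives E - | -.

S → ) - | ) + E | ) + | ) ) | + D +; E → + n | ) D | S ); D → n - | E - - | - - | n S E | n S | E - | -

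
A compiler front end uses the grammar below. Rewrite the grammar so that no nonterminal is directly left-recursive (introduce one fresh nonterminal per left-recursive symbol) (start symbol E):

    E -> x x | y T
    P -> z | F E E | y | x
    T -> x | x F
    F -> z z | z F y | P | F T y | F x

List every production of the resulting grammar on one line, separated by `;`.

Left recursion appears on F.
For F: α = {T y, x}, β = {z z, z F y, P}. Rewrite as F → β F' and F' → α F' | ε.

E -> x x | y T; P -> z | F E E | y | x; T -> x | x F; F -> z z F' | z F y F' | P F'; F' -> T y F' | x F' | ε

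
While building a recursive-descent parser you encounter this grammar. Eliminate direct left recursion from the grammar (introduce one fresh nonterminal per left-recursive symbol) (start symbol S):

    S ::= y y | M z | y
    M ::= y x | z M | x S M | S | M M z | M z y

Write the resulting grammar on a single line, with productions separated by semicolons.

Directly left-recursive nonterminal: M.
For M: α = {M z, z y}, β = {y x, z M, x S M, S}. Rewrite as M → β M' and M' → α M' | ε.

S ::= y y | M z | y; M ::= y x M' | z M M' | x S M M' | S M'; M' ::= M z M' | z y M' | ε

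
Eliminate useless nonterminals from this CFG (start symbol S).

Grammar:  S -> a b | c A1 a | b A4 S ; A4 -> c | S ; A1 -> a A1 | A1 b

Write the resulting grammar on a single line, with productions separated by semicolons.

S -> a b | b A4 S; A4 -> c | S

Generating nonterminals: {A4, S}.
Reachable from S after that: {A4, S}.
Removed useless symbols: {A1} and every production mentioning them.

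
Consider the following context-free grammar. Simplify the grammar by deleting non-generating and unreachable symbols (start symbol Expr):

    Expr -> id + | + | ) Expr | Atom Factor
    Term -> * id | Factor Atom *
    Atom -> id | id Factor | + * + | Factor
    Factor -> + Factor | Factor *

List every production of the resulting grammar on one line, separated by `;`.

Generating nonterminals: {Atom, Expr, Term}.
Reachable from Expr after that: {Expr}.
Removed useless symbols: {Atom, Factor, Term} and every production mentioning them.

Expr -> id + | + | ) Expr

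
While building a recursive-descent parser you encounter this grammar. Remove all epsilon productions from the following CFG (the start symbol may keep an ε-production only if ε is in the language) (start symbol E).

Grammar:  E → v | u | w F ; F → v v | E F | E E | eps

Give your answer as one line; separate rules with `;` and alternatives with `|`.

E → v | u | w F | w; F → v v | E F | E | E E

Nullable set = {F}.
ε ∉ L(G), so no ε-production is kept.
Expand every rule over subsets of its nullable positions: E → w F gives w F | w. F → E F gives E F | E.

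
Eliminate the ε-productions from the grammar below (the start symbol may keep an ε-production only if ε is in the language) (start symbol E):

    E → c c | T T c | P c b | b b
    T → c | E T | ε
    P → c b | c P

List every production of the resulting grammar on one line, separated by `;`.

Nullable nonterminals: {T}.
ε ∉ L(G), so no ε-production is kept.
Add the nullable-subset variants: E → T T c gives T T c | T c | c. T → E T gives E T | E.

E → c c | T T c | T c | c | P c b | b b; T → c | E T | E; P → c b | c P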